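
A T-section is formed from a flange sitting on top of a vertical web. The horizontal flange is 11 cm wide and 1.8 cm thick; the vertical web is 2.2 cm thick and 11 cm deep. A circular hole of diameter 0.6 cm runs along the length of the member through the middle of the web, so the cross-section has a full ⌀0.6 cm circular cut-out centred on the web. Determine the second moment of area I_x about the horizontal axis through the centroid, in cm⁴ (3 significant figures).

Decompose the section into non-overlapping parts with the origin at the bottom-left of its bounding rectangle.
Flange: 11 × 1.8, A = 19.8 cm², y = 11.9 cm, Ī = 5.346 cm⁴.
Web: 2.2 × 11, A = 24.2 cm², y = 5.5 cm, Ī = 244.02 cm⁴.
Hole (subtracted): ⌀0.6, A = 0.28274 cm², y = 5.5 cm, Ī = 0.0063617 cm⁴.
Centroid: ȳ = ΣA·y / ΣA = 8.3986 cm.
Transfer each piece to the horizontal axis through the centroid using Ī + A·d² with d = y − 8.3986:
  flange: d = 3.5014 cm → contributes +248.09 cm⁴
  web: d = -2.8986 cm → contributes +447.35 cm⁴
  hole: d = -2.8986 cm → contributes −2.382 cm⁴
Total I = 693.05 cm⁴.

I_x ≈ 693 cm⁴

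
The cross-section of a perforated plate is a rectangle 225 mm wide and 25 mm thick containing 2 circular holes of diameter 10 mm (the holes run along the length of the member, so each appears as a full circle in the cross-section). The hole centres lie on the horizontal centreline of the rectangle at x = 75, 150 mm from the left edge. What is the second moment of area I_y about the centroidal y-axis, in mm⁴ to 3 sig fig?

Split into non-overlapping primitives; take the origin at the lower-left of the bounding box.
Plate: 225 × 25, A = 5 625 mm², x = 112.5 mm, Ī = 23 730 469 mm⁴.
Hole 1 (subtracted): ⌀10, A = 78.54 mm², x = 75 mm, Ī = 490.87 mm⁴.
Hole 2 (subtracted): ⌀10, A = 78.54 mm², x = 150 mm, Ī = 490.87 mm⁴.
By symmetry the centroid is at mid-width, x̄ = 112.5 mm.
Transfer each piece to the centroidal y-axis using Ī + A·d² with d = x − 112.5:
  plate: d = 0 mm → contributes +23 730 469 mm⁴
  hole 1: d = -37.5 mm → contributes −110 937 mm⁴
  hole 2: d = 37.5 mm → contributes −110 937 mm⁴
Total I = 23 508 594 mm⁴.

I_y ≈ 2.35 × 10⁷ mm⁴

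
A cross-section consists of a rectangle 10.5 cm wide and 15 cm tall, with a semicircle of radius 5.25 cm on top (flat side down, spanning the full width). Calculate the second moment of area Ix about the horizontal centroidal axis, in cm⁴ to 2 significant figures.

Decompose the section into non-overlapping parts with the origin at the bottom-left of its bounding rectangle.
Rectangular body: 10.5 × 15, A = 157.5 cm², y = 7.5 cm, Ī = 2 953 cm⁴.
Semicircular cap: semicircle r = 5.25, A = 43.3 cm², y = 17.23 cm, Ī = 83.38 cm⁴.
Centroid: ȳ = ΣA·y / ΣA = 9.598 cm.
Transfer each piece to the horizontal centroidal axis using Ī + A·d² with d = y − 9.598:
  rectangular body: d = -2.098 cm → contributes +3 646 cm⁴
  semicircular cap: d = 7.631 cm → contributes +2 604 cm⁴
Total I = 6 250 cm⁴.

Ix ≈ 6300 cm⁴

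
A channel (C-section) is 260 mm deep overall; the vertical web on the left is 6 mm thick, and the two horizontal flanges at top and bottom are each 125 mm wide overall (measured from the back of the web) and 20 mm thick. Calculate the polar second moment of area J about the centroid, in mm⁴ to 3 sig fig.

J ≈ 8.77 × 10⁷ mm⁴

Treat the section as a set of non-overlapping primitives; coordinates are from the bounding-box lower-left.
Web: 6 × 260, A = 1 560 mm², y = 130 mm, Ī = 8 788 000 mm⁴.
Top flange (beyond web): 119 × 20, A = 2 380 mm², y = 250 mm, Ī = 79 333 mm⁴.
Bottom flange (beyond web): 119 × 20, A = 2 380 mm², y = 10 mm, Ī = 79 333 mm⁴.
By symmetry the centroid is at mid-height, ȳ = 130 mm.
Transfer each piece to the centroidal x-axis using Ī + A·d² with d = y − 130:
  web: d = 0 mm → contributes +8 788 000 mm⁴
  top flange (beyond web): d = 120 mm → contributes +34 351 333 mm⁴
  bottom flange (beyond web): d = -120 mm → contributes +34 351 333 mm⁴
Total I = 77 490 667 mm⁴.
For the y-axis: x̄ = 50.073 mm.
Repeating about the centroidal y-axis gives I_y = 10 211 473 mm⁴.
Polar second moment: J = I_x + I_y = 87 702 140 mm⁴.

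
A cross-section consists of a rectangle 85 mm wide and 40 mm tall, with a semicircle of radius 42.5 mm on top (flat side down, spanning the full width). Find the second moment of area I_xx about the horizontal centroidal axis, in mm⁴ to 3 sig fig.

Break the section into simple shapes (no overlaps), measuring from the bottom-left corner of the bounding box.
Rectangular body: 85 × 40, A = 3 400 mm², y = 20 mm, Ī = 453 333 mm⁴.
Semicircular cap: semicircle r = 42.5, A = 2837.3 mm², y = 58.038 mm, Ī = 358 086 mm⁴.
Centroid: ȳ = ΣA·y / ΣA = 37.303 mm.
Transfer each piece to the horizontal centroidal axis using Ī + A·d² with d = y − 37.303:
  rectangular body: d = -17.303 mm → contributes +1 471 252 mm⁴
  semicircular cap: d = 20.735 mm → contributes +1 577 903 mm⁴
Total I = 3 049 155 mm⁴.

I_xx ≈ 3.05 × 10⁶ mm⁴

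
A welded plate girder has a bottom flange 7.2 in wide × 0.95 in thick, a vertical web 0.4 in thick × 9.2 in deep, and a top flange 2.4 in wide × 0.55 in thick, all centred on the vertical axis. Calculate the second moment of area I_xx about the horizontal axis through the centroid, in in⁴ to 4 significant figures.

I_xx ≈ 166.5 in⁴

Break the section into simple shapes (no overlaps), measuring from the bottom-left corner of the bounding box.
Bottom plate: 7.2 × 0.95, A = 6.84 in², y = 0.475 in, Ī = 0.514425 in⁴.
Web plate: 0.4 × 9.2, A = 3.68 in², y = 5.55 in, Ī = 25.9563 in⁴.
Top plate: 2.4 × 0.55, A = 1.32 in², y = 10.425 in, Ī = 0.033275 in⁴.
Centroid: ȳ = ΣA·y / ΣA = 3.16166 in.
Transfer each piece to the horizontal axis through the centroid using Ī + A·d² with d = y − 3.16166:
  bottom plate: d = -2.68666 in → contributes +49.8863 in⁴
  web plate: d = 2.38834 in → contributes +46.9477 in⁴
  top plate: d = 7.26334 in → contributes +69.6714 in⁴
Total I = 166.505 in⁴.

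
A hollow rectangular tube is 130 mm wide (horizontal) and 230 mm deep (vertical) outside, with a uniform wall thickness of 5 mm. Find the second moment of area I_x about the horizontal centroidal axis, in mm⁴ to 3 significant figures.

Decompose the section into non-overlapping parts with the origin at the bottom-left of its bounding rectangle.
Outer rectangle: 130 × 230, A = 29 900 mm², y = 115 mm, Ī = 131 809 167 mm⁴.
Inner void (subtracted): 120 × 220, A = 26 400 mm², y = 115 mm, Ī = 106 480 000 mm⁴.
By symmetry the centroid is at mid-height, ȳ = 115 mm.
All pieces are centred on the horizontal centroidal axis, so I = ΣĪ (holes subtracted) = 25 329 167 mm⁴.

I_x ≈ 2.53 × 10⁷ mm⁴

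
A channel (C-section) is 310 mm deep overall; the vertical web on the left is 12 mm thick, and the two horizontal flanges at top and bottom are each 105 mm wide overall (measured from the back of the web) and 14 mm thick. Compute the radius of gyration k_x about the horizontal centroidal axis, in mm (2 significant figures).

k_x ≈ 120 mm

Break the section into simple shapes (no overlaps), measuring from the bottom-left corner of the bounding box.
Web: 12 × 310, A = 3 720 mm², y = 155 mm, Ī = 29 791 000 mm⁴.
Top flange (beyond web): 93 × 14, A = 1 302 mm², y = 303 mm, Ī = 21 266 mm⁴.
Bottom flange (beyond web): 93 × 14, A = 1 302 mm², y = 7 mm, Ī = 21 266 mm⁴.
By symmetry the centroid is at mid-height, ȳ = 155 mm.
Transfer each piece to the horizontal centroidal axis using Ī + A·d² with d = y − 155:
  web: d = 0 mm → contributes +29 791 000 mm⁴
  top flange (beyond web): d = 148 mm → contributes +28 540 274 mm⁴
  bottom flange (beyond web): d = -148 mm → contributes +28 540 274 mm⁴
Total I = 86 871 548 mm⁴.
Radius of gyration: k = √(I/A) = √(86 871 548 / 6 324) = 117.2 mm.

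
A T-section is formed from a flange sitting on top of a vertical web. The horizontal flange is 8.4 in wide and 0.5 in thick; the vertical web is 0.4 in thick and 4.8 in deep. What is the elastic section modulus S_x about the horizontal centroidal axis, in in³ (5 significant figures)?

S_x ≈ 3.0880 in³

Treat the section as a set of non-overlapping primitives; coordinates are from the bounding-box lower-left.
Flange: 8.4 × 0.5, A = 4.2 in², y = 5.05 in, Ī = 0.0875 in⁴.
Web: 0.4 × 4.8, A = 1.92 in², y = 2.4 in, Ī = 3.6864 in⁴.
Centroid: ȳ = ΣA·y / ΣA = 4.218627 in.
Transfer each piece to the horizontal centroidal axis using Ī + A·d² with d = y − 4.218627:
  flange: d = 0.8313725 in → contributes +2.990457 in⁴
  web: d = -1.818627 in → contributes +10.03662 in⁴
Total I = 13.02708 in⁴.
Extreme fibre distance c = 4.218627 in; S = I/c = 3.087989 in³.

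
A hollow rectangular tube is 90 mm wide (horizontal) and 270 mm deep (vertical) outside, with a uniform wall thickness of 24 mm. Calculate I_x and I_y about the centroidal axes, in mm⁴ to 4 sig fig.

I_x ≈ 1.093 × 10⁸ mm⁴, I_y ≈ 1.503 × 10⁷ mm⁴

Decompose the section into non-overlapping parts with the origin at the bottom-left of its bounding rectangle.
Outer rectangle: 90 × 270, A = 24 300 mm², y = 135 mm, Ī = 147 622 500 mm⁴.
Inner void (subtracted): 42 × 222, A = 9 324 mm², y = 135 mm, Ī = 38 293 668 mm⁴.
By symmetry the centroid is at mid-height, ȳ = 135 mm.
All pieces are centred on the centroidal x-axis, so I = ΣĪ (holes subtracted) = 109 328 832 mm⁴.
Repeating about the centroidal y-axis gives I_y = 15 031 872 mm⁴.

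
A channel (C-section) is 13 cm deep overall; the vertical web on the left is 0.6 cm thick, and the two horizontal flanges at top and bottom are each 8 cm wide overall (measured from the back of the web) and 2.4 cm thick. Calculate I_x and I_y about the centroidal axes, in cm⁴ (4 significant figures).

I_x ≈ 1125 cm⁴, I_y ≈ 264.7 cm⁴

Break the section into simple shapes (no overlaps), measuring from the bottom-left corner of the bounding box.
Web: 0.6 × 13, A = 7.8 cm², y = 6.5 cm, Ī = 109.85 cm⁴.
Top flange (beyond web): 7.4 × 2.4, A = 17.76 cm², y = 11.8 cm, Ī = 8.5248 cm⁴.
Bottom flange (beyond web): 7.4 × 2.4, A = 17.76 cm², y = 1.2 cm, Ī = 8.5248 cm⁴.
By symmetry the centroid is at mid-height, ȳ = 6.5 cm.
Transfer each piece to the centroidal x-axis using Ī + A·d² with d = y − 6.5:
  web: d = 0 cm → contributes +109.85 cm⁴
  top flange (beyond web): d = 5.3 cm → contributes +507.403 cm⁴
  bottom flange (beyond web): d = -5.3 cm → contributes +507.403 cm⁴
Total I = 1124.66 cm⁴.
For the y-axis: x̄ = 3.57978 cm.
Repeating about the centroidal y-axis gives I_y = 264.653 cm⁴.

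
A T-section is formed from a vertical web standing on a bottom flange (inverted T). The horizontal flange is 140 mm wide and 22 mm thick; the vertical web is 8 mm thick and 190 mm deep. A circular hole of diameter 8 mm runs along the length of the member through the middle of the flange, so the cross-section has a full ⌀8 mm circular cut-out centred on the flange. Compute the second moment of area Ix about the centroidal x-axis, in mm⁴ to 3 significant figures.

Ix ≈ 1.61 × 10⁷ mm⁴

Break the section into simple shapes (no overlaps), measuring from the bottom-left corner of the bounding box.
Flange: 140 × 22, A = 3 080 mm², y = 11 mm, Ī = 124 227 mm⁴.
Web: 8 × 190, A = 1 520 mm², y = 117 mm, Ī = 4 572 667 mm⁴.
Hole (subtracted): ⌀8, A = 50.265 mm², y = 11 mm, Ī = 201.06 mm⁴.
Centroid: ȳ = ΣA·y / ΣA = 46.413 mm.
Transfer each piece to the centroidal x-axis using Ī + A·d² with d = y − 46.413:
  flange: d = -35.413 mm → contributes +3 986 807 mm⁴
  web: d = 70.587 mm → contributes +12 146 092 mm⁴
  hole: d = -35.413 mm → contributes −63 238 mm⁴
Total I = 16 069 661 mm⁴.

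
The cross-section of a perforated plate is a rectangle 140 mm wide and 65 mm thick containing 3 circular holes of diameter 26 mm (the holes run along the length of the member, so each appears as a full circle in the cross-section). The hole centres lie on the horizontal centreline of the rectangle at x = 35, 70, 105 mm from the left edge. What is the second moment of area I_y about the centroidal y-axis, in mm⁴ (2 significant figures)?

Decompose the section into non-overlapping parts with the origin at the bottom-left of its bounding rectangle.
Plate: 140 × 65, A = 9 100 mm², x = 70 mm, Ī = 14 863 333 mm⁴.
Hole 1 (subtracted): ⌀26, A = 530.9 mm², x = 35 mm, Ī = 22 432 mm⁴.
Hole 2 (subtracted): ⌀26, A = 530.9 mm², x = 70 mm, Ī = 22 432 mm⁴.
Hole 3 (subtracted): ⌀26, A = 530.9 mm², x = 105 mm, Ī = 22 432 mm⁴.
By symmetry the centroid is at mid-width, x̄ = 70 mm.
Transfer each piece to the centroidal y-axis using Ī + A·d² with d = x − 70:
  plate: d = 0 mm → contributes +14 863 333 mm⁴
  hole 1: d = -35 mm → contributes −672 820 mm⁴
  hole 2: d = 0 mm → contributes −22 432 mm⁴
  hole 3: d = 35 mm → contributes −672 820 mm⁴
Total I = 13 495 262 mm⁴.

I_y ≈ 1.3 × 10⁷ mm⁴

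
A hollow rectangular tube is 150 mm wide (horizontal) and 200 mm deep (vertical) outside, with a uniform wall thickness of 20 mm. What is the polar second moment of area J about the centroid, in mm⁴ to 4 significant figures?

Break the section into simple shapes (no overlaps), measuring from the bottom-left corner of the bounding box.
Outer rectangle: 150 × 200, A = 30 000 mm², y = 100 mm, Ī = 100 000 000 mm⁴.
Inner void (subtracted): 110 × 160, A = 17 600 mm², y = 100 mm, Ī = 37 546 667 mm⁴.
By symmetry the centroid is at mid-height, ȳ = 100 mm.
All pieces are centred on the centroidal x-axis, so I = ΣĪ (holes subtracted) = 62 453 333 mm⁴.
Repeating about the centroidal y-axis gives I_y = 38 503 333 mm⁴.
Polar second moment: J = I_x + I_y = 100 956 667 mm⁴.

J ≈ 1.010 × 10⁸ mm⁴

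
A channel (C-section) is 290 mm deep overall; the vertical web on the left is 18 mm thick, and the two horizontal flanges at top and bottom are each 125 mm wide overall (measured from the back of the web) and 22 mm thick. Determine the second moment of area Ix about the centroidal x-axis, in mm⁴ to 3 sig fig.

Split into non-overlapping primitives; take the origin at the lower-left of the bounding box.
Web: 18 × 290, A = 5 220 mm², y = 145 mm, Ī = 36 583 500 mm⁴.
Top flange (beyond web): 107 × 22, A = 2 354 mm², y = 279 mm, Ī = 94 945 mm⁴.
Bottom flange (beyond web): 107 × 22, A = 2 354 mm², y = 11 mm, Ī = 94 945 mm⁴.
By symmetry the centroid is at mid-height, ȳ = 145 mm.
Transfer each piece to the centroidal x-axis using Ī + A·d² with d = y − 145:
  web: d = 0 mm → contributes +36 583 500 mm⁴
  top flange (beyond web): d = 134 mm → contributes +42 363 369 mm⁴
  bottom flange (beyond web): d = -134 mm → contributes +42 363 369 mm⁴
Total I = 121 310 237 mm⁴.

Ix ≈ 1.21 × 10⁸ mm⁴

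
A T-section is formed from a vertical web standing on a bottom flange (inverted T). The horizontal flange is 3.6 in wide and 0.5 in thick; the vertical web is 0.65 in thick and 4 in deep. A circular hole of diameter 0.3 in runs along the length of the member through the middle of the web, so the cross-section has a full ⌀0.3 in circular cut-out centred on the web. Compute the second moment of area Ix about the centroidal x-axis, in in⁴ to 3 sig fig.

Ix ≈ 8.83 in⁴

Split into non-overlapping primitives; take the origin at the lower-left of the bounding box.
Flange: 3.6 × 0.5, A = 1.8 in², y = 0.25 in, Ī = 0.0375 in⁴.
Web: 0.65 × 4, A = 2.6 in², y = 2.5 in, Ī = 3.4667 in⁴.
Hole (subtracted): ⌀0.3, A = 0.070686 in², y = 2.5 in, Ī = 0.00039761 in⁴.
Centroid: ȳ = ΣA·y / ΣA = 1.5645 in.
Transfer each piece to the centroidal x-axis using Ī + A·d² with d = y − 1.5645:
  flange: d = -1.3145 in → contributes +3.1478 in⁴
  web: d = 0.93548 in → contributes +5.742 in⁴
  hole: d = 0.93548 in → contributes −0.062257 in⁴
Total I = 8.8276 in⁴.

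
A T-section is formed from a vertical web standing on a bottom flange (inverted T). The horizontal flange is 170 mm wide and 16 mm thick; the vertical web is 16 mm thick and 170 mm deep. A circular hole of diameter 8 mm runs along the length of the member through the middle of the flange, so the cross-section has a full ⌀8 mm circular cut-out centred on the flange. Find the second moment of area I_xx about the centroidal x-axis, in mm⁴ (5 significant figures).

I_xx ≈ 1.8261 × 10⁷ mm⁴

Break the section into simple shapes (no overlaps), measuring from the bottom-left corner of the bounding box.
Flange: 170 × 16, A = 2 720 mm², y = 8 mm, Ī = 58026.67 mm⁴.
Web: 16 × 170, A = 2 720 mm², y = 101 mm, Ī = 6 550 667 mm⁴.
Hole (subtracted): ⌀8, A = 50.26548 mm², y = 8 mm, Ī = 201.0619 mm⁴.
Centroid: ȳ = ΣA·y / ΣA = 54.93367 mm.
Transfer each piece to the centroidal x-axis using Ī + A·d² with d = y − 54.93367:
  flange: d = -46.93367 mm → contributes +6 049 558 mm⁴
  web: d = 46.06633 mm → contributes +12 322 798 mm⁴
  hole: d = -46.93367 mm → contributes −110924.3 mm⁴
Total I = 18 261 432 mm⁴.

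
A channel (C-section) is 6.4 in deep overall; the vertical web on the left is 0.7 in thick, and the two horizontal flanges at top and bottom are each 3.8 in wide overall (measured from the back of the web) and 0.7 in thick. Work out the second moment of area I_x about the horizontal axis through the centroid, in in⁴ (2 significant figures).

I_x ≈ 51 in⁴

Treat the section as a set of non-overlapping primitives; coordinates are from the bounding-box lower-left.
Web: 0.7 × 6.4, A = 4.48 in², y = 3.2 in, Ī = 15.29 in⁴.
Top flange (beyond web): 3.1 × 0.7, A = 2.17 in², y = 6.05 in, Ī = 0.08861 in⁴.
Bottom flange (beyond web): 3.1 × 0.7, A = 2.17 in², y = 0.35 in, Ī = 0.08861 in⁴.
By symmetry the centroid is at mid-height, ȳ = 3.2 in.
Transfer each piece to the horizontal axis through the centroid using Ī + A·d² with d = y − 3.2:
  web: d = 0 in → contributes +15.29 in⁴
  top flange (beyond web): d = 2.85 in → contributes +17.71 in⁴
  bottom flange (beyond web): d = -2.85 in → contributes +17.71 in⁴
Total I = 50.72 in⁴.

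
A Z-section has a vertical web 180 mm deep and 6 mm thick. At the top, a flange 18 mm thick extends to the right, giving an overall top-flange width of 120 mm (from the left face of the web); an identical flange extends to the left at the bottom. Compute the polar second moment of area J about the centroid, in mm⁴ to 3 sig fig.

J ≈ 4.92 × 10⁷ mm⁴

Split into non-overlapping primitives; take the origin at the lower-left of the bounding box.
Web: 6 × 180, A = 1 080 mm², y = 90 mm, Ī = 2 916 000 mm⁴.
Top flange (beyond web): 114 × 18, A = 2 052 mm², y = 171 mm, Ī = 55 404 mm⁴.
Bottom flange (beyond web): 114 × 18, A = 2 052 mm², y = 9 mm, Ī = 55 404 mm⁴.
Centroid: ȳ = ΣA·y / ΣA = 90 mm.
Transfer each piece to the centroidal x-axis using Ī + A·d² with d = y − 90:
  web: d = 0 mm → contributes +2 916 000 mm⁴
  top flange (beyond web): d = 81 mm → contributes +13 518 576 mm⁴
  bottom flange (beyond web): d = -81 mm → contributes +13 518 576 mm⁴
Total I = 29 953 152 mm⁴.
For the y-axis: x̄ = 117 mm.
Repeating about the centroidal y-axis gives I_y = 19 222 272 mm⁴.
Polar second moment: J = I_x + I_y = 49 175 424 mm⁴.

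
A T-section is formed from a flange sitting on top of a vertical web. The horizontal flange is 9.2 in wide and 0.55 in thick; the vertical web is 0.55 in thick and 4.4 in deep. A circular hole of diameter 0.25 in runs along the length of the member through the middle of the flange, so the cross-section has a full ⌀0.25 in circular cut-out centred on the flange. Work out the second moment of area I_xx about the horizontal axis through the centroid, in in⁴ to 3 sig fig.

Decompose the section into non-overlapping parts with the origin at the bottom-left of its bounding rectangle.
Flange: 9.2 × 0.55, A = 5.06 in², y = 4.675 in, Ī = 0.12755 in⁴.
Web: 0.55 × 4.4, A = 2.42 in², y = 2.2 in, Ī = 3.9043 in⁴.
Hole (subtracted): ⌀0.25, A = 0.049087 in², y = 4.675 in, Ī = 0.00019175 in⁴.
Centroid: ȳ = ΣA·y / ΣA = 3.869 in.
Transfer each piece to the horizontal axis through the centroid using Ī + A·d² with d = y − 3.869:
  flange: d = 0.80602 in → contributes +3.4149 in⁴
  web: d = -1.669 in → contributes +10.645 in⁴
  hole: d = 0.80602 in → contributes −0.032083 in⁴
Total I = 14.028 in⁴.

I_xx ≈ 14.0 in⁴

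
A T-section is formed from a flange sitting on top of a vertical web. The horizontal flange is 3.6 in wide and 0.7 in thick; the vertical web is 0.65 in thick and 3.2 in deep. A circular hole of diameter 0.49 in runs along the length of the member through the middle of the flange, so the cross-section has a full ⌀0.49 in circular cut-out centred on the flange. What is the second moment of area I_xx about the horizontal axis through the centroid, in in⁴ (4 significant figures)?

I_xx ≈ 6.055 in⁴

Treat the section as a set of non-overlapping primitives; coordinates are from the bounding-box lower-left.
Flange: 3.6 × 0.7, A = 2.52 in², y = 3.55 in, Ī = 0.1029 in⁴.
Web: 0.65 × 3.2, A = 2.08 in², y = 1.6 in, Ī = 1.77493 in⁴.
Hole (subtracted): ⌀0.49, A = 0.188574 in², y = 3.55 in, Ī = 0.00282979 in⁴.
Centroid: ȳ = ΣA·y / ΣA = 2.63057 in.
Transfer each piece to the horizontal axis through the centroid using Ī + A·d² with d = y − 2.63057:
  flange: d = 0.919431 in → contributes +2.23319 in⁴
  web: d = -1.03057 in → contributes +3.98405 in⁴
  hole: d = 0.919431 in → contributes −0.162241 in⁴
Total I = 6.05499 in⁴.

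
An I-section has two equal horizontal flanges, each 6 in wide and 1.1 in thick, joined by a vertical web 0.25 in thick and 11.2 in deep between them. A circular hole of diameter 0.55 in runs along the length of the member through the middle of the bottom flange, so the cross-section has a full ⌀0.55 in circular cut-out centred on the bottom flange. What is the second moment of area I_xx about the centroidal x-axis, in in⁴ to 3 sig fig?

Treat the section as a set of non-overlapping primitives; coordinates are from the bounding-box lower-left.
Bottom flange: 6 × 1.1, A = 6.6 in², y = 0.55 in, Ī = 0.6655 in⁴.
Web: 0.25 × 11.2, A = 2.8 in², y = 6.7 in, Ī = 29.269 in⁴.
Top flange: 6 × 1.1, A = 6.6 in², y = 12.85 in, Ī = 0.6655 in⁴.
Hole (subtracted): ⌀0.55, A = 0.23758 in², y = 0.55 in, Ī = 0.0044918 in⁴.
Centroid: ȳ = ΣA·y / ΣA = 6.7927 in.
Transfer each piece to the centroidal x-axis using Ī + A·d² with d = y − 6.7927:
  bottom flange: d = -6.2427 in → contributes +257.88 in⁴
  web: d = -0.092697 in → contributes +29.293 in⁴
  top flange: d = 6.0573 in → contributes +242.83 in⁴
  hole: d = -6.2427 in → contributes −9.2634 in⁴
Total I = 520.73 in⁴.

I_xx ≈ 521 in⁴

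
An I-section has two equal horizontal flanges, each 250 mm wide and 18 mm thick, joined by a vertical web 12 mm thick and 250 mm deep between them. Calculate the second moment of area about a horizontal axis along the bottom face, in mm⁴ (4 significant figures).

Treat the section as a set of non-overlapping primitives; coordinates are from the bounding-box lower-left.
Bottom flange: 250 × 18, A = 4 500 mm², y = 9 mm, Ī = 121 500 mm⁴.
Web: 12 × 250, A = 3 000 mm², y = 143 mm, Ī = 15 625 000 mm⁴.
Top flange: 250 × 18, A = 4 500 mm², y = 277 mm, Ī = 121 500 mm⁴.
Transfer each piece to a horizontal axis along the bottom face using Ī + A·d² with d = y − 0:
  bottom flange: d = 9 mm → contributes +486 000 mm⁴
  web: d = 143 mm → contributes +76 972 000 mm⁴
  top flange: d = 277 mm → contributes +345 402 000 mm⁴
Total I = 422 860 000 mm⁴.

I_base ≈ 4.229 × 10⁸ mm⁴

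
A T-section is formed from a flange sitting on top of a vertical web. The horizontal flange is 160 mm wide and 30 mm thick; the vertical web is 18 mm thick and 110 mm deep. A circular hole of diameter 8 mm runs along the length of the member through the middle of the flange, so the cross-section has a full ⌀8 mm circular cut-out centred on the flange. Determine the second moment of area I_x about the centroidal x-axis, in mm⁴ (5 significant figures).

I_x ≈ 9.2038 × 10⁶ mm⁴

Treat the section as a set of non-overlapping primitives; coordinates are from the bounding-box lower-left.
Flange: 160 × 30, A = 4 800 mm², y = 125 mm, Ī = 360 000 mm⁴.
Web: 18 × 110, A = 1 980 mm², y = 55 mm, Ī = 1 996 500 mm⁴.
Hole (subtracted): ⌀8, A = 50.26548 mm², y = 125 mm, Ī = 201.0619 mm⁴.
Centroid: ȳ = ΣA·y / ΣA = 104.4048 mm.
Transfer each piece to the centroidal x-axis using Ī + A·d² with d = y − 104.4048:
  flange: d = 20.59517 mm → contributes +2 395 972 mm⁴
  web: d = -49.40483 mm → contributes +6 829 358 mm⁴
  hole: d = 20.59517 mm → contributes −21521.71 mm⁴
Total I = 9 203 809 mm⁴.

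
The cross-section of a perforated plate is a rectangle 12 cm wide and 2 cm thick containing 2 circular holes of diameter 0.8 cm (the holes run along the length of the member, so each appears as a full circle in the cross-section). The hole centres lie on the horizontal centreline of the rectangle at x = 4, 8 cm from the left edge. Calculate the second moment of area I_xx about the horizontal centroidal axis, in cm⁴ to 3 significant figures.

Break the section into simple shapes (no overlaps), measuring from the bottom-left corner of the bounding box.
Plate: 12 × 2, A = 24 cm², y = 1 cm, Ī = 8 cm⁴.
Hole 1 (subtracted): ⌀0.8, A = 0.50265 cm², y = 1 cm, Ī = 0.020106 cm⁴.
Hole 2 (subtracted): ⌀0.8, A = 0.50265 cm², y = 1 cm, Ī = 0.020106 cm⁴.
By symmetry the centroid is at mid-height, ȳ = 1 cm.
All pieces are centred on the horizontal centroidal axis, so I = ΣĪ (holes subtracted) = 7.9598 cm⁴.

I_xx ≈ 7.96 cm⁴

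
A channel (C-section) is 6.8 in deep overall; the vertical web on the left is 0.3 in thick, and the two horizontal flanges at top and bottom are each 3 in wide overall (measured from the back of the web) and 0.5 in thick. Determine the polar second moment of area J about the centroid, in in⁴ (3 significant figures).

Decompose the section into non-overlapping parts with the origin at the bottom-left of its bounding rectangle.
Web: 0.3 × 6.8, A = 2.04 in², y = 3.4 in, Ī = 7.8608 in⁴.
Top flange (beyond web): 2.7 × 0.5, A = 1.35 in², y = 6.55 in, Ī = 0.028125 in⁴.
Bottom flange (beyond web): 2.7 × 0.5, A = 1.35 in², y = 0.25 in, Ī = 0.028125 in⁴.
By symmetry the centroid is at mid-height, ȳ = 3.4 in.
Transfer each piece to the centroidal x-axis using Ī + A·d² with d = y − 3.4:
  web: d = 0 in → contributes +7.8608 in⁴
  top flange (beyond web): d = 3.15 in → contributes +13.424 in⁴
  bottom flange (beyond web): d = -3.15 in → contributes +13.424 in⁴
Total I = 34.708 in⁴.
For the y-axis: x̄ = 1.0044 in.
Repeating about the centroidal y-axis gives I_y = 4.2701 in⁴.
Polar second moment: J = I_x + I_y = 38.978 in⁴.

J ≈ 39.0 in⁴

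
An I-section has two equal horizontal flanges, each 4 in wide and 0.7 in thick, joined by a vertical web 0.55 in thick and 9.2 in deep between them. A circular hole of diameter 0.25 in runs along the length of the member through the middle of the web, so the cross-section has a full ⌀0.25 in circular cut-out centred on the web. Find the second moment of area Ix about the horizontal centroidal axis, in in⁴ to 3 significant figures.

Break the section into simple shapes (no overlaps), measuring from the bottom-left corner of the bounding box.
Bottom flange: 4 × 0.7, A = 2.8 in², y = 0.35 in, Ī = 0.11433 in⁴.
Web: 0.55 × 9.2, A = 5.06 in², y = 5.3 in, Ī = 35.69 in⁴.
Top flange: 4 × 0.7, A = 2.8 in², y = 10.25 in, Ī = 0.11433 in⁴.
Hole (subtracted): ⌀0.25, A = 0.049087 in², y = 5.3 in, Ī = 0.00019175 in⁴.
By symmetry the centroid is at mid-height, ȳ = 5.3 in.
Transfer each piece to the horizontal centroidal axis using Ī + A·d² with d = y − 5.3:
  bottom flange: d = -4.95 in → contributes +68.721 in⁴
  web: d = 0 in → contributes +35.69 in⁴
  top flange: d = 4.95 in → contributes +68.721 in⁴
  hole: d = 0 in → contributes −0.00019175 in⁴
Total I = 173.13 in⁴.

Ix ≈ 173 in⁴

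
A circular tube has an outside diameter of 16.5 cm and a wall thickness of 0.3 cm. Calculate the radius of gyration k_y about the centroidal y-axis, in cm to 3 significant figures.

Decompose the section into non-overlapping parts with the origin at the bottom-left of its bounding rectangle.
Outer circle: ⌀16.5, A = 213.82 cm², x = 8.25 cm, Ī = 3638.4 cm⁴.
Bore (subtracted): ⌀15.9, A = 198.56 cm², x = 8.25 cm, Ī = 3137.3 cm⁴.
By symmetry the centroid is at mid-width, x̄ = 8.25 cm.
All pieces are centred on the centroidal y-axis, so I = ΣĪ (holes subtracted) = 501.04 cm⁴.
Radius of gyration: k = √(I/A) = √(501.04 / 15.268) = 5.7285 cm.

k_y ≈ 5.73 cm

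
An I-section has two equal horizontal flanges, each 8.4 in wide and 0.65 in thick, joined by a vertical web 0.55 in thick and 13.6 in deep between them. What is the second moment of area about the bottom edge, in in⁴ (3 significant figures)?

I_base ≈ 1690 in⁴

Split into non-overlapping primitives; take the origin at the lower-left of the bounding box.
Bottom flange: 8.4 × 0.65, A = 5.46 in², y = 0.325 in, Ī = 0.19224 in⁴.
Web: 0.55 × 13.6, A = 7.48 in², y = 7.45 in, Ī = 115.29 in⁴.
Top flange: 8.4 × 0.65, A = 5.46 in², y = 14.575 in, Ī = 0.19224 in⁴.
Transfer each piece to a horizontal axis along the bottom face using Ī + A·d² with d = y − 0:
  bottom flange: d = 0.325 in → contributes +0.76895 in⁴
  web: d = 7.45 in → contributes +530.45 in⁴
  top flange: d = 14.575 in → contributes +1160.1 in⁴
Total I = 1691.3 in⁴.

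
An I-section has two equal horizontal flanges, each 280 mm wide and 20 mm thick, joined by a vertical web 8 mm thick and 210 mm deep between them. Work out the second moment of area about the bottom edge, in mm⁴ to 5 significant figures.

I_base ≈ 3.5592 × 10⁸ mm⁴

Decompose the section into non-overlapping parts with the origin at the bottom-left of its bounding rectangle.
Bottom flange: 280 × 20, A = 5 600 mm², y = 10 mm, Ī = 186666.7 mm⁴.
Web: 8 × 210, A = 1 680 mm², y = 125 mm, Ī = 6 174 000 mm⁴.
Top flange: 280 × 20, A = 5 600 mm², y = 240 mm, Ī = 186666.7 mm⁴.
Transfer each piece to the base of the section using Ī + A·d² with d = y − 0:
  bottom flange: d = 10 mm → contributes +746666.7 mm⁴
  web: d = 125 mm → contributes +32 424 000 mm⁴
  top flange: d = 240 mm → contributes +322 746 667 mm⁴
Total I = 355 917 333 mm⁴.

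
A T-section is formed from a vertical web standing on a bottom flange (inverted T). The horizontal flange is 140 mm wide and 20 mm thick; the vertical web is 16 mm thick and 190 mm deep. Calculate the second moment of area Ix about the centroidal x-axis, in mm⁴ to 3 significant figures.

Treat the section as a set of non-overlapping primitives; coordinates are from the bounding-box lower-left.
Flange: 140 × 20, A = 2 800 mm², y = 10 mm, Ī = 93 333 mm⁴.
Web: 16 × 190, A = 3 040 mm², y = 115 mm, Ī = 9 145 333 mm⁴.
Centroid: ȳ = ΣA·y / ΣA = 64.658 mm.
Transfer each piece to the centroidal x-axis using Ī + A·d² with d = y − 64.658:
  flange: d = -54.658 mm → contributes +8 458 182 mm⁴
  web: d = 50.342 mm → contributes +16 849 799 mm⁴
Total I = 25 307 982 mm⁴.

Ix ≈ 2.53 × 10⁷ mm⁴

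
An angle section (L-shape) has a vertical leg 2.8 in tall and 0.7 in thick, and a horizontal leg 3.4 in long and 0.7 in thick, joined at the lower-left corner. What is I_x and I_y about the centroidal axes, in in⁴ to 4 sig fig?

I_x ≈ 2.419 in⁴, I_y ≈ 4.009 in⁴

Decompose the section into non-overlapping parts with the origin at the bottom-left of its bounding rectangle.
Vertical leg: 0.7 × 2.8, A = 1.96 in², y = 1.4 in, Ī = 1.28053 in⁴.
Horizontal leg (remainder): 2.7 × 0.7, A = 1.89 in², y = 0.35 in, Ī = 0.077175 in⁴.
Centroid: ȳ = ΣA·y / ΣA = 0.884545 in.
Transfer each piece to the centroidal x-axis using Ī + A·d² with d = y − 0.884545:
  vertical leg: d = 0.515455 in → contributes +1.80129 in⁴
  horizontal leg (remainder): d = -0.534545 in → contributes +0.617221 in⁴
Total I = 2.41851 in⁴.
For the y-axis: x̄ = 1.18455 in.
Repeating about the centroidal y-axis gives I_y = 4.00891 in⁴.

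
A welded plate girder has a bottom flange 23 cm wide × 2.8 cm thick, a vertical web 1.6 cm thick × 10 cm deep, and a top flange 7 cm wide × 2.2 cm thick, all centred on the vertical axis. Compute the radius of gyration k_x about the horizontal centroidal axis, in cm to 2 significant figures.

k_x ≈ 4.9 cm

Break the section into simple shapes (no overlaps), measuring from the bottom-left corner of the bounding box.
Bottom plate: 23 × 2.8, A = 64.4 cm², y = 1.4 cm, Ī = 42.07 cm⁴.
Web plate: 1.6 × 10, A = 16 cm², y = 7.8 cm, Ī = 133.3 cm⁴.
Top plate: 7 × 2.2, A = 15.4 cm², y = 13.9 cm, Ī = 6.211 cm⁴.
Centroid: ȳ = ΣA·y / ΣA = 4.478 cm.
Transfer each piece to the horizontal centroidal axis using Ī + A·d² with d = y − 4.478:
  bottom plate: d = -3.078 cm → contributes +652.3 cm⁴
  web plate: d = 3.322 cm → contributes +309.9 cm⁴
  top plate: d = 9.422 cm → contributes +1 373 cm⁴
Total I = 2 335 cm⁴.
Radius of gyration: k = √(I/A) = √(2 335 / 95.8) = 4.937 cm.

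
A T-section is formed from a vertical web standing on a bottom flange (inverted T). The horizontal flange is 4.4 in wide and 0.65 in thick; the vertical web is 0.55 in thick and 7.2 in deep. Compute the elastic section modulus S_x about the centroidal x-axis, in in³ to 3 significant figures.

Treat the section as a set of non-overlapping primitives; coordinates are from the bounding-box lower-left.
Flange: 4.4 × 0.65, A = 2.86 in², y = 0.325 in, Ī = 0.1007 in⁴.
Web: 0.55 × 7.2, A = 3.96 in², y = 4.25 in, Ī = 17.107 in⁴.
Centroid: ȳ = ΣA·y / ΣA = 2.604 in.
Transfer each piece to the centroidal x-axis using Ī + A·d² with d = y − 2.604:
  flange: d = -2.279 in → contributes +14.956 in⁴
  web: d = 1.646 in → contributes +27.836 in⁴
Total I = 42.791 in⁴.
Extreme fibre distance c = 5.246 in; S = I/c = 8.157 in³.

S_x ≈ 8.16 in³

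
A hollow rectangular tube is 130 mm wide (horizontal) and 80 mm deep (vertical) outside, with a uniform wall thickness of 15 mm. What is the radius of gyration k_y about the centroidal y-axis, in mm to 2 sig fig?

k_y ≈ 44 mm

Decompose the section into non-overlapping parts with the origin at the bottom-left of its bounding rectangle.
Outer rectangle: 130 × 80, A = 10 400 mm², x = 65 mm, Ī = 14 646 667 mm⁴.
Inner void (subtracted): 100 × 50, A = 5 000 mm², x = 65 mm, Ī = 4 166 667 mm⁴.
By symmetry the centroid is at mid-width, x̄ = 65 mm.
All pieces are centred on the centroidal y-axis, so I = ΣĪ (holes subtracted) = 10 480 000 mm⁴.
Radius of gyration: k = √(I/A) = √(10 480 000 / 5 400) = 44.05 mm.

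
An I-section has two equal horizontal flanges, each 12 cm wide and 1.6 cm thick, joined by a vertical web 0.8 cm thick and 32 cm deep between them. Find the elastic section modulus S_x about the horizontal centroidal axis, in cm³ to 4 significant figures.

S_x ≈ 740.4 cm³

Decompose the section into non-overlapping parts with the origin at the bottom-left of its bounding rectangle.
Bottom flange: 12 × 1.6, A = 19.2 cm², y = 0.8 cm, Ī = 4.096 cm⁴.
Web: 0.8 × 32, A = 25.6 cm², y = 17.6 cm, Ī = 2184.53 cm⁴.
Top flange: 12 × 1.6, A = 19.2 cm², y = 34.4 cm, Ī = 4.096 cm⁴.
By symmetry the centroid is at mid-height, ȳ = 17.6 cm.
Transfer each piece to the horizontal centroidal axis using Ī + A·d² with d = y − 17.6:
  bottom flange: d = -16.8 cm → contributes +5423.1 cm⁴
  web: d = 0 cm → contributes +2184.53 cm⁴
  top flange: d = 16.8 cm → contributes +5423.1 cm⁴
Total I = 13030.7 cm⁴.
Extreme fibre distance c = 17.6 cm; S = I/c = 740.383 cm³.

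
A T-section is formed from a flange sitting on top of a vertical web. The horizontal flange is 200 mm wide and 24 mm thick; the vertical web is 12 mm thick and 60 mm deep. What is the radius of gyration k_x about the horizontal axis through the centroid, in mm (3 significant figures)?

Decompose the section into non-overlapping parts with the origin at the bottom-left of its bounding rectangle.
Flange: 200 × 24, A = 4 800 mm², y = 72 mm, Ī = 230 400 mm⁴.
Web: 12 × 60, A = 720 mm², y = 30 mm, Ī = 216 000 mm⁴.
Centroid: ȳ = ΣA·y / ΣA = 66.522 mm.
Transfer each piece to the horizontal axis through the centroid using Ī + A·d² with d = y − 66.522:
  flange: d = 5.4783 mm → contributes +374 454 mm⁴
  web: d = -36.522 mm → contributes +1 176 363 mm⁴
Total I = 1 550 817 mm⁴.
Radius of gyration: k = √(I/A) = √(1 550 817 / 5 520) = 16.761 mm.

k_x ≈ 16.8 mm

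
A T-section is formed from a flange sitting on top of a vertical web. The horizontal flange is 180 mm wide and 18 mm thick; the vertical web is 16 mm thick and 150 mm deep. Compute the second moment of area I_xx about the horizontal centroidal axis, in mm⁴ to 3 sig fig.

Decompose the section into non-overlapping parts with the origin at the bottom-left of its bounding rectangle.
Flange: 180 × 18, A = 3 240 mm², y = 159 mm, Ī = 87 480 mm⁴.
Web: 16 × 150, A = 2 400 mm², y = 75 mm, Ī = 4 500 000 mm⁴.
Centroid: ȳ = ΣA·y / ΣA = 123.26 mm.
Transfer each piece to the horizontal centroidal axis using Ī + A·d² with d = y − 123.26:
  flange: d = 35.745 mm → contributes +4 227 170 mm⁴
  web: d = -48.255 mm → contributes +10 088 582 mm⁴
Total I = 14 315 752 mm⁴.

I_xx ≈ 1.43 × 10⁷ mm⁴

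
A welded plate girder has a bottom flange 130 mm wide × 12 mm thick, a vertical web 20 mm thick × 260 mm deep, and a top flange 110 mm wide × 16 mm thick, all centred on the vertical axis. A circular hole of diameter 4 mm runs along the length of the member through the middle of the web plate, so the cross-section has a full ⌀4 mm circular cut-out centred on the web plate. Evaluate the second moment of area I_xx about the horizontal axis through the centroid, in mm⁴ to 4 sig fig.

I_xx ≈ 9.161 × 10⁷ mm⁴

Split into non-overlapping primitives; take the origin at the lower-left of the bounding box.
Bottom plate: 130 × 12, A = 1 560 mm², y = 6 mm, Ī = 18 720 mm⁴.
Web plate: 20 × 260, A = 5 200 mm², y = 142 mm, Ī = 29 293 333 mm⁴.
Top plate: 110 × 16, A = 1 760 mm², y = 280 mm, Ī = 37546.7 mm⁴.
Hole (subtracted): ⌀4, A = 12.5664 mm², y = 142 mm, Ī = 12.5664 mm⁴.
Centroid: ȳ = ΣA·y / ΣA = 145.611 mm.
Transfer each piece to the horizontal axis through the centroid using Ī + A·d² with d = y − 145.611:
  bottom plate: d = -139.611 mm → contributes +30 425 023 mm⁴
  web plate: d = -3.61096 mm → contributes +29 361 136 mm⁴
  top plate: d = 134.389 mm → contributes +31 823 876 mm⁴
  hole: d = -3.61096 mm → contributes −176.42 mm⁴
Total I = 91 609 859 mm⁴.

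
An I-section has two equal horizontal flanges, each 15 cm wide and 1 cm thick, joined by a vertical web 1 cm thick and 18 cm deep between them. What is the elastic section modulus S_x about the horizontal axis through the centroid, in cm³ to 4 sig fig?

Break the section into simple shapes (no overlaps), measuring from the bottom-left corner of the bounding box.
Bottom flange: 15 × 1, A = 15 cm², y = 0.5 cm, Ī = 1.25 cm⁴.
Web: 1 × 18, A = 18 cm², y = 10 cm, Ī = 486 cm⁴.
Top flange: 15 × 1, A = 15 cm², y = 19.5 cm, Ī = 1.25 cm⁴.
By symmetry the centroid is at mid-height, ȳ = 10 cm.
Transfer each piece to the horizontal axis through the centroid using Ī + A·d² with d = y − 10:
  bottom flange: d = -9.5 cm → contributes +1 355 cm⁴
  web: d = 0 cm → contributes +486 cm⁴
  top flange: d = 9.5 cm → contributes +1 355 cm⁴
Total I = 3 196 cm⁴.
Extreme fibre distance c = 10 cm; S = I/c = 319.6 cm³.

S_x ≈ 319.6 cm³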